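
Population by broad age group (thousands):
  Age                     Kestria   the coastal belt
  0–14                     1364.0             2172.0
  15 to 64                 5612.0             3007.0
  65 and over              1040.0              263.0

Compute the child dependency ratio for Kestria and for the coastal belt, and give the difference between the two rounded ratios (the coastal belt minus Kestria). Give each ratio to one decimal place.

Kestria: 24.3
the coastal belt: 72.2
Difference: +47.9

Kestria: 1364.0 / 5612.0 × 100 = 24.3
the coastal belt: 2172.0 / 3007.0 × 100 = 72.2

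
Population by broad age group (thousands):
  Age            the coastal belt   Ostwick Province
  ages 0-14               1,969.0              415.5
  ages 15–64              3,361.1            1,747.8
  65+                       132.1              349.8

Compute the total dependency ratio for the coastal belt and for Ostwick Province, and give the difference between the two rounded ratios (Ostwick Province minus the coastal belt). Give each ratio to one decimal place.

the coastal belt: 62.5
Ostwick Province: 43.8
Difference: -18.7

the coastal belt: (1,969.0 + 132.1) / 3,361.1 × 100 = 2,101.1 / 3,361.1 × 100 = 62.5
Ostwick Province: (415.5 + 349.8) / 1,747.8 × 100 = 765.3 / 1,747.8 × 100 = 43.8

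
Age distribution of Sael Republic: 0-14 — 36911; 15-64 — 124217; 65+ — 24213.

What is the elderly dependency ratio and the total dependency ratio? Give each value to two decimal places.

Old-age dependency ratio: 19.49
Total dependency ratio: 49.21

Old-age dependency ratio = 24213 / 124217 × 100 = 19.49
Total dependency ratio = (36911 + 24213) / 124217 × 100 = 61124 / 124217 × 100 = 49.21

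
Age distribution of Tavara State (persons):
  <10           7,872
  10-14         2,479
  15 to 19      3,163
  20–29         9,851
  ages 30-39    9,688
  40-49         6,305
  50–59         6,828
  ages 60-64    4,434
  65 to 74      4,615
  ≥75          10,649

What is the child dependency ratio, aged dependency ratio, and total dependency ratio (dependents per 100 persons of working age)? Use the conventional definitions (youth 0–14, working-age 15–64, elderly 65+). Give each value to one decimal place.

Youth dependency ratio: 25.7
Old-age dependency ratio: 37.9
Total dependency ratio: 63.6

0–14: 7,872 + 2,479 = 10,351
15–64: 3,163 + 9,851 + 9,688 + 6,305 + 6,828 + 4,434 = 40,269
65+: 4,615 + 10,649 = 15,264
Youth dependency ratio = 10,351 / 40,269 × 100 = 25.7
Old-age dependency ratio = 15,264 / 40,269 × 100 = 37.9
Total dependency ratio = (10,351 + 15,264) / 40,269 × 100 = 25,615 / 40,269 × 100 = 63.6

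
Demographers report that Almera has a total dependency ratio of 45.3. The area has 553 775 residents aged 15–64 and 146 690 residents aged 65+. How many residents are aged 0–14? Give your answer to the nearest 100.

Aged 0–14: 104 200

Total dependency ratio = (youth + elderly) / working-age × 100
45.3 = (Y + 146 690) / 553 775 × 100
⇒ 104 200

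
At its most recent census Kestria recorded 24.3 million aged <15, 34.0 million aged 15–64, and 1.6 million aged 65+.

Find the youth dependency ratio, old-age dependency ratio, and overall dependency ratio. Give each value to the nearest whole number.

Youth dependency ratio: 71
Old-age dependency ratio: 5
Total dependency ratio: 76

Youth dependency ratio = 24.3 / 34.0 × 100 = 71
Old-age dependency ratio = 1.6 / 34.0 × 100 = 5
Total dependency ratio = (24.3 + 1.6) / 34.0 × 100 = 25.9 / 34.0 × 100 = 76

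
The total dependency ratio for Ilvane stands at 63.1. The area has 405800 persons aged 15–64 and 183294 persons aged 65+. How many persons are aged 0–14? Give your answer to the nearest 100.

Total dependency ratio = (youth + elderly) / working-age × 100
63.1 = (Y + 183294) / 405800 × 100
⇒ 72800

Aged 0–14: 72800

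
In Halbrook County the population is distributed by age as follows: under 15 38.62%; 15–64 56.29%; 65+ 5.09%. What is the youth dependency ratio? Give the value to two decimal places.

Youth dependency ratio: 68.61

Youth dependency ratio = 38.62 / 56.29 × 100 = 68.61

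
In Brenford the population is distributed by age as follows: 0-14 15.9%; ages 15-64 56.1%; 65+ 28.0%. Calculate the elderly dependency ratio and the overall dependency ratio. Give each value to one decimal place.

Old-age dependency ratio = 28.0 / 56.1 × 100 = 49.9
Total dependency ratio = (15.9 + 28.0) / 56.1 × 100 = 43.9 / 56.1 × 100 = 78.3

Old-age dependency ratio: 49.9
Total dependency ratio: 78.3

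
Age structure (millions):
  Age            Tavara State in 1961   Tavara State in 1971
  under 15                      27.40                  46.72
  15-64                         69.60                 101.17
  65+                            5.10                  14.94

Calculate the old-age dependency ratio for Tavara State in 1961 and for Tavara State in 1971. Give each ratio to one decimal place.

Tavara State in 1961: 5.10 / 69.60 × 100 = 7.3
Tavara State in 1971: 14.94 / 101.17 × 100 = 14.8

Tavara State in 1961: 7.3
Tavara State in 1971: 14.8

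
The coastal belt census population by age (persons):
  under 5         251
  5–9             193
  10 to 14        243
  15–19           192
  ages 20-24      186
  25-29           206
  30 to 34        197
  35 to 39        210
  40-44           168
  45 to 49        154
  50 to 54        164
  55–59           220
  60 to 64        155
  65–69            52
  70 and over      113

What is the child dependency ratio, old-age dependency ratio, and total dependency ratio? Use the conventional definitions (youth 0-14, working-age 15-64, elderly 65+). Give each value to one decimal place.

0–14: 251 + 193 + 243 = 687
15–64: 192 + 186 + 206 + 197 + 210 + 168 + 154 + 164 + 220 + 155 = 1852
65+: 52 + 113 = 165
Youth dependency ratio = 687 / 1852 × 100 = 37.1
Old-age dependency ratio = 165 / 1852 × 100 = 8.9
Total dependency ratio = (687 + 165) / 1852 × 100 = 852 / 1852 × 100 = 46.0

Youth dependency ratio: 37.1
Old-age dependency ratio: 8.9
Total dependency ratio: 46.0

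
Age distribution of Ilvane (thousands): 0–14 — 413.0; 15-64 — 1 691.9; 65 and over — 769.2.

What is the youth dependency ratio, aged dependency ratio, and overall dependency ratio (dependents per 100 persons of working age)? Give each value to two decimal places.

Youth dependency ratio = 413.0 / 1 691.9 × 100 = 24.41
Old-age dependency ratio = 769.2 / 1 691.9 × 100 = 45.46
Total dependency ratio = (413.0 + 769.2) / 1 691.9 × 100 = 1 182.2 / 1 691.9 × 100 = 69.87

Youth dependency ratio: 24.41
Old-age dependency ratio: 45.46
Total dependency ratio: 69.87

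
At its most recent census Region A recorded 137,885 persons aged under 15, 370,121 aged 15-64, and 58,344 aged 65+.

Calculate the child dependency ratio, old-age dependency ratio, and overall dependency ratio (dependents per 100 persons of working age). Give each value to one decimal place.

Youth dependency ratio: 37.3
Old-age dependency ratio: 15.8
Total dependency ratio: 53.0

Youth dependency ratio = 137,885 / 370,121 × 100 = 37.3
Old-age dependency ratio = 58,344 / 370,121 × 100 = 15.8
Total dependency ratio = (137,885 + 58,344) / 370,121 × 100 = 196,229 / 370,121 × 100 = 53.0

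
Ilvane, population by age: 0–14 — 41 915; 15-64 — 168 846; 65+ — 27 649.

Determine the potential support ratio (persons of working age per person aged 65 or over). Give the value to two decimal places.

Potential support ratio: 6.11

Potential support ratio = 168 846 / 27 649 = 6.11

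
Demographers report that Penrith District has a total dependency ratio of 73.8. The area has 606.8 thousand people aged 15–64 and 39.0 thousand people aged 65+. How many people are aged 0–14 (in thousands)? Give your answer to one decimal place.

Aged 0–14: 408.8

Total dependency ratio = (youth + elderly) / working-age × 100
73.8 = (Y + 39.0) / 606.8 × 100
⇒ 408.8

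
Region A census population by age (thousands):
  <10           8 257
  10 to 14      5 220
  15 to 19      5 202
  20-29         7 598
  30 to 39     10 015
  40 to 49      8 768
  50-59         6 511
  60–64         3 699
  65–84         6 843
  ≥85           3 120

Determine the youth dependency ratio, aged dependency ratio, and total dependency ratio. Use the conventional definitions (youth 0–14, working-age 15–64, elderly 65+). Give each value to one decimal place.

Youth dependency ratio: 32.2
Old-age dependency ratio: 23.8
Total dependency ratio: 56.1

0–14: 8 257 + 5 220 = 13 477
15–64: 5 202 + 7 598 + 10 015 + 8 768 + 6 511 + 3 699 = 41 793
65+: 6 843 + 3 120 = 9 963
Youth dependency ratio = 13 477 / 41 793 × 100 = 32.2
Old-age dependency ratio = 9 963 / 41 793 × 100 = 23.8
Total dependency ratio = (13 477 + 9 963) / 41 793 × 100 = 23 440 / 41 793 × 100 = 56.1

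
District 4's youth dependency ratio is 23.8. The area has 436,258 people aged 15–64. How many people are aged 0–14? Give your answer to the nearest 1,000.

Aged 0–14: 104,000

Youth dependency ratio = youth / working-age × 100
23.8 = Y / 436,258 × 100
⇒ 104,000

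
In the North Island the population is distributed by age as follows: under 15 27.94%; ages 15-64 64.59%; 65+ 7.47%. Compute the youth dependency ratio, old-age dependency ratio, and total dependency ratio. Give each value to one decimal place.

Youth dependency ratio: 43.3
Old-age dependency ratio: 11.6
Total dependency ratio: 54.8

Youth dependency ratio = 27.94 / 64.59 × 100 = 43.3
Old-age dependency ratio = 7.47 / 64.59 × 100 = 11.6
Total dependency ratio = (27.94 + 7.47) / 64.59 × 100 = 35.41 / 64.59 × 100 = 54.8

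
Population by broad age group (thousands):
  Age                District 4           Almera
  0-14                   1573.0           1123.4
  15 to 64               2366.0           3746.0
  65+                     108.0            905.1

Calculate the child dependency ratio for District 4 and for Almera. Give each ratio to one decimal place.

District 4: 1573.0 / 2366.0 × 100 = 66.5
Almera: 1123.4 / 3746.0 × 100 = 30.0

District 4: 66.5
Almera: 30.0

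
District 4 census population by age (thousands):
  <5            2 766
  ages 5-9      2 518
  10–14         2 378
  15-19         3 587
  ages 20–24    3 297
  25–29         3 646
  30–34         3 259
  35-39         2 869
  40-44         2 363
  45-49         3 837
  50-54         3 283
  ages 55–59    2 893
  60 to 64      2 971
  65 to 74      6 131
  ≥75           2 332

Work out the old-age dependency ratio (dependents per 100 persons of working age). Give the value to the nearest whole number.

Old-age dependency ratio: 26

0–14: 2 766 + 2 518 + 2 378 = 7 662
15–64: 3 587 + 3 297 + 3 646 + 3 259 + 2 869 + 2 363 + 3 837 + 3 283 + 2 893 + 2 971 = 32 005
65+: 6 131 + 2 332 = 8 463
Old-age dependency ratio = 8 463 / 32 005 × 100 = 26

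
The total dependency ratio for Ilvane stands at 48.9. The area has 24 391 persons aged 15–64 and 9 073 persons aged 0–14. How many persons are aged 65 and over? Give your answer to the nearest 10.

Total dependency ratio = (youth + elderly) / working-age × 100
48.9 = (9 073 + E) / 24 391 × 100
⇒ 2 850

Aged 65 and over: 2 850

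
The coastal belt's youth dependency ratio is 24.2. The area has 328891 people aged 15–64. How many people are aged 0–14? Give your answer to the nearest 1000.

Youth dependency ratio = youth / working-age × 100
24.2 = Y / 328891 × 100
⇒ 80000

Aged 0–14: 80000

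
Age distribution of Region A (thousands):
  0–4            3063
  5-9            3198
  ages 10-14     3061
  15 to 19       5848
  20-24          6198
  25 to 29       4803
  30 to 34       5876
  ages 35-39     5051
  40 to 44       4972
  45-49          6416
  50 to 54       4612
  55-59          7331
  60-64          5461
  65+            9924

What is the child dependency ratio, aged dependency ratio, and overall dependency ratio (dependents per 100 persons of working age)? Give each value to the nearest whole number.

0–14: 3063 + 3198 + 3061 = 9322
15–64: 5848 + 6198 + 4803 + 5876 + 5051 + 4972 + 6416 + 4612 + 7331 + 5461 = 56568
65+: 9924
Youth dependency ratio = 9322 / 56568 × 100 = 16
Old-age dependency ratio = 9924 / 56568 × 100 = 18
Total dependency ratio = (9322 + 9924) / 56568 × 100 = 19246 / 56568 × 100 = 34

Youth dependency ratio: 16
Old-age dependency ratio: 18
Total dependency ratio: 34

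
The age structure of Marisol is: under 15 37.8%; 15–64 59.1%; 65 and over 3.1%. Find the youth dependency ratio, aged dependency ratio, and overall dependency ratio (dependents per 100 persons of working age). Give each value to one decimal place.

Youth dependency ratio = 37.8 / 59.1 × 100 = 64.0
Old-age dependency ratio = 3.1 / 59.1 × 100 = 5.2
Total dependency ratio = (37.8 + 3.1) / 59.1 × 100 = 40.9 / 59.1 × 100 = 69.2

Youth dependency ratio: 64.0
Old-age dependency ratio: 5.2
Total dependency ratio: 69.2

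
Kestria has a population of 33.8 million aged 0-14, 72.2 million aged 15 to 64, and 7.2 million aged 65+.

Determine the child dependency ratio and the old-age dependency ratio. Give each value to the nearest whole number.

Youth dependency ratio: 47
Old-age dependency ratio: 10

Youth dependency ratio = 33.8 / 72.2 × 100 = 47
Old-age dependency ratio = 7.2 / 72.2 × 100 = 10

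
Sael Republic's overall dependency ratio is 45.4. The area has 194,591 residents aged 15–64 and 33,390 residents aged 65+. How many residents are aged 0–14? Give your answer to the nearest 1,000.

Aged 0–14: 55,000

Total dependency ratio = (youth + elderly) / working-age × 100
45.4 = (Y + 33,390) / 194,591 × 100
⇒ 55,000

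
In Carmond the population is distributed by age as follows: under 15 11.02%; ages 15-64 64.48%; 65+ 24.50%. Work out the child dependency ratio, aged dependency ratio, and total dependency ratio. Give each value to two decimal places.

Youth dependency ratio: 17.09
Old-age dependency ratio: 38.00
Total dependency ratio: 55.09

Youth dependency ratio = 11.02 / 64.48 × 100 = 17.09
Old-age dependency ratio = 24.50 / 64.48 × 100 = 38.00
Total dependency ratio = (11.02 + 24.50) / 64.48 × 100 = 35.52 / 64.48 × 100 = 55.09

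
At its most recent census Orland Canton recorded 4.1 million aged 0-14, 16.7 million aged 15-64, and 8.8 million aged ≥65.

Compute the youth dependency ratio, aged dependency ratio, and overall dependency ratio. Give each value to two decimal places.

Youth dependency ratio: 24.55
Old-age dependency ratio: 52.69
Total dependency ratio: 77.25

Youth dependency ratio = 4.1 / 16.7 × 100 = 24.55
Old-age dependency ratio = 8.8 / 16.7 × 100 = 52.69
Total dependency ratio = (4.1 + 8.8) / 16.7 × 100 = 12.9 / 16.7 × 100 = 77.25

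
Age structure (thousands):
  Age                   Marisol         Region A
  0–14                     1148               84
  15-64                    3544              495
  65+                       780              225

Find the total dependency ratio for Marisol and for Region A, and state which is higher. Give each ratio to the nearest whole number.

Marisol: 54
Region A: 62
Higher: Region A

Marisol: (1148 + 780) / 3544 × 100 = 1928 / 3544 × 100 = 54
Region A: (84 + 225) / 495 × 100 = 309 / 495 × 100 = 62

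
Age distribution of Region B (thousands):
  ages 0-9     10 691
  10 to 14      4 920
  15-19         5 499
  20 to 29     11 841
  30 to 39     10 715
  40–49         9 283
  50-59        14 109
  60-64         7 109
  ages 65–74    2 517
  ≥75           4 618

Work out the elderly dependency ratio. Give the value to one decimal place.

Old-age dependency ratio: 12.2

0–14: 10 691 + 4 920 = 15 611
15–64: 5 499 + 11 841 + 10 715 + 9 283 + 14 109 + 7 109 = 58 556
65+: 2 517 + 4 618 = 7 135
Old-age dependency ratio = 7 135 / 58 556 × 100 = 12.2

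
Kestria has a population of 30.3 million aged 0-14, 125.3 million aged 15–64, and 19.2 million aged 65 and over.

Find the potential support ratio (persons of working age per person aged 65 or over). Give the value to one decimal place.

Potential support ratio: 6.5

Potential support ratio = 125.3 / 19.2 = 6.5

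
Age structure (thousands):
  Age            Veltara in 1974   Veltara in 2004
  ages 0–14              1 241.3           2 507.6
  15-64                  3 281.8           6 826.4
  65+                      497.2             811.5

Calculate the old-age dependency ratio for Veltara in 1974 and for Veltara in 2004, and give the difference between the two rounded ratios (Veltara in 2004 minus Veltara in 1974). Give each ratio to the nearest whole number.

Veltara in 1974: 15
Veltara in 2004: 12
Difference: -3

Veltara in 1974: 497.2 / 3 281.8 × 100 = 15
Veltara in 2004: 811.5 / 6 826.4 × 100 = 12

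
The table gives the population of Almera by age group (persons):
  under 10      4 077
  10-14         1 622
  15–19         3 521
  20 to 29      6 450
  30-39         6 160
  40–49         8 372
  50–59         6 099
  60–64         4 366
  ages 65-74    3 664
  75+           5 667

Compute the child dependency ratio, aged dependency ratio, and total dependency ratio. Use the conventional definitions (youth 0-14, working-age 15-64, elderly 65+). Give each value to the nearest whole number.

Youth dependency ratio: 16
Old-age dependency ratio: 27
Total dependency ratio: 43

0–14: 4 077 + 1 622 = 5 699
15–64: 3 521 + 6 450 + 6 160 + 8 372 + 6 099 + 4 366 = 34 968
65+: 3 664 + 5 667 = 9 331
Youth dependency ratio = 5 699 / 34 968 × 100 = 16
Old-age dependency ratio = 9 331 / 34 968 × 100 = 27
Total dependency ratio = (5 699 + 9 331) / 34 968 × 100 = 15 030 / 34 968 × 100 = 43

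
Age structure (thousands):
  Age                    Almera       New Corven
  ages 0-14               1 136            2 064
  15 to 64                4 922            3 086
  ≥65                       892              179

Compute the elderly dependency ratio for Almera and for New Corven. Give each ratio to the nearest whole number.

Almera: 892 / 4 922 × 100 = 18
New Corven: 179 / 3 086 × 100 = 6

Almera: 18
New Corven: 6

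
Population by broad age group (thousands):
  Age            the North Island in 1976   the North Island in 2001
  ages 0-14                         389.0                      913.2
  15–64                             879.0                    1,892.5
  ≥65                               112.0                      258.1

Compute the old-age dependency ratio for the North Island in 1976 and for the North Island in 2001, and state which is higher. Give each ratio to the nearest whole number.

the North Island in 1976: 112.0 / 879.0 × 100 = 13
the North Island in 2001: 258.1 / 1,892.5 × 100 = 14

the North Island in 1976: 13
the North Island in 2001: 14
Higher: the North Island in 2001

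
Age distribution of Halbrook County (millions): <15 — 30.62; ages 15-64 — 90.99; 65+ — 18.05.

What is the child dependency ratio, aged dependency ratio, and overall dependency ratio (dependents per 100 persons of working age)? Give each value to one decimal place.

Youth dependency ratio = 30.62 / 90.99 × 100 = 33.7
Old-age dependency ratio = 18.05 / 90.99 × 100 = 19.8
Total dependency ratio = (30.62 + 18.05) / 90.99 × 100 = 48.67 / 90.99 × 100 = 53.5

Youth dependency ratio: 33.7
Old-age dependency ratio: 19.8
Total dependency ratio: 53.5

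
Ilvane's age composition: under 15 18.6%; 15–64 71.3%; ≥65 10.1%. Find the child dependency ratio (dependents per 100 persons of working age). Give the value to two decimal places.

Youth dependency ratio: 26.09

Youth dependency ratio = 18.6 / 71.3 × 100 = 26.09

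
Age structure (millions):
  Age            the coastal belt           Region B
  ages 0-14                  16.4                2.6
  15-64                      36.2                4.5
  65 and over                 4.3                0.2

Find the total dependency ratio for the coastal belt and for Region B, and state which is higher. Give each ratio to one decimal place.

the coastal belt: 57.2
Region B: 62.2
Higher: Region B

the coastal belt: (16.4 + 4.3) / 36.2 × 100 = 20.7 / 36.2 × 100 = 57.2
Region B: (2.6 + 0.2) / 4.5 × 100 = 2.8 / 4.5 × 100 = 62.2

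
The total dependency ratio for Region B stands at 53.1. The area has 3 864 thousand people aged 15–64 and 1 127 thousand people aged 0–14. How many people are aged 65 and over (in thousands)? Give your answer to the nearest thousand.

Total dependency ratio = (youth + elderly) / working-age × 100
53.1 = (1 127 + E) / 3 864 × 100
⇒ 925

Aged 65 and over: 925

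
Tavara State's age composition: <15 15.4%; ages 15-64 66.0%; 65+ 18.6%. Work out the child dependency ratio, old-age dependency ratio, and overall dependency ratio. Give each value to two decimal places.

Youth dependency ratio = 15.4 / 66.0 × 100 = 23.33
Old-age dependency ratio = 18.6 / 66.0 × 100 = 28.18
Total dependency ratio = (15.4 + 18.6) / 66.0 × 100 = 34.0 / 66.0 × 100 = 51.52

Youth dependency ratio: 23.33
Old-age dependency ratio: 28.18
Total dependency ratio: 51.52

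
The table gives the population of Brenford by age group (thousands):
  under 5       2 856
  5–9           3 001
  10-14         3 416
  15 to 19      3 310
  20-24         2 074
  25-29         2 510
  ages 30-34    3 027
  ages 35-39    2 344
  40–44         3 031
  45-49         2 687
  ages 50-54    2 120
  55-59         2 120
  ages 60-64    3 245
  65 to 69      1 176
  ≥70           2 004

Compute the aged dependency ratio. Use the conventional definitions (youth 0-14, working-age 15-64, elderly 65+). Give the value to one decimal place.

Old-age dependency ratio: 12.0

0–14: 2 856 + 3 001 + 3 416 = 9 273
15–64: 3 310 + 2 074 + 2 510 + 3 027 + 2 344 + 3 031 + 2 687 + 2 120 + 2 120 + 3 245 = 26 468
65+: 1 176 + 2 004 = 3 180
Old-age dependency ratio = 3 180 / 26 468 × 100 = 12.0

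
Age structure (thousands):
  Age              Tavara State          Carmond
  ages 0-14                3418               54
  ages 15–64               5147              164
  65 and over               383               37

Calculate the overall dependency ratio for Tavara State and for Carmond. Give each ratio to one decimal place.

Tavara State: 73.8
Carmond: 55.5

Tavara State: (3418 + 383) / 5147 × 100 = 3801 / 5147 × 100 = 73.8
Carmond: (54 + 37) / 164 × 100 = 91 / 164 × 100 = 55.5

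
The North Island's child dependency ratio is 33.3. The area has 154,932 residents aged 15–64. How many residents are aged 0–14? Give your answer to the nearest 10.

Aged 0–14: 51,590

Youth dependency ratio = youth / working-age × 100
33.3 = Y / 154,932 × 100
⇒ 51,590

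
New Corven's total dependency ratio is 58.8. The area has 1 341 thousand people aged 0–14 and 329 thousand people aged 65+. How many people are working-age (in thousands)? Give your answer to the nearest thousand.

Working-age: 2 840

Total dependency ratio = (youth + elderly) / working-age × 100
58.8 = (1 341 + 329) / W × 100
⇒ 2 840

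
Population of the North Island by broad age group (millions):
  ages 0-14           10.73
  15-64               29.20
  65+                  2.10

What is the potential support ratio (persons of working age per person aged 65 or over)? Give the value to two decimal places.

Potential support ratio: 13.90

Potential support ratio = 29.20 / 2.10 = 13.90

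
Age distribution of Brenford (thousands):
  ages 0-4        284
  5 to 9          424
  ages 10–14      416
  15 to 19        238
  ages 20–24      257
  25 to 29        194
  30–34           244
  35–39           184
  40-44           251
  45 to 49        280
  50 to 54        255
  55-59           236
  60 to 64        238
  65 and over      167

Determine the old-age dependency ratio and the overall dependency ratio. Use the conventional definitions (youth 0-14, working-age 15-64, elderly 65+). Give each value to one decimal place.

Old-age dependency ratio: 7.0
Total dependency ratio: 54.3

0–14: 284 + 424 + 416 = 1124
15–64: 238 + 257 + 194 + 244 + 184 + 251 + 280 + 255 + 236 + 238 = 2377
65+: 167
Old-age dependency ratio = 167 / 2377 × 100 = 7.0
Total dependency ratio = (1124 + 167) / 2377 × 100 = 1291 / 2377 × 100 = 54.3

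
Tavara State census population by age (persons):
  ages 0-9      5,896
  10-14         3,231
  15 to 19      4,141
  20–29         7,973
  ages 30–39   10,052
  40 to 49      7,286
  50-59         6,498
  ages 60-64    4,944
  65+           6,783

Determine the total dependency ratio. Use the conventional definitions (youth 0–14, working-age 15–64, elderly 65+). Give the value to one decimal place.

0–14: 5,896 + 3,231 = 9,127
15–64: 4,141 + 7,973 + 10,052 + 7,286 + 6,498 + 4,944 = 40,894
65+: 6,783
Total dependency ratio = (9,127 + 6,783) / 40,894 × 100 = 15,910 / 40,894 × 100 = 38.9

Total dependency ratio: 38.9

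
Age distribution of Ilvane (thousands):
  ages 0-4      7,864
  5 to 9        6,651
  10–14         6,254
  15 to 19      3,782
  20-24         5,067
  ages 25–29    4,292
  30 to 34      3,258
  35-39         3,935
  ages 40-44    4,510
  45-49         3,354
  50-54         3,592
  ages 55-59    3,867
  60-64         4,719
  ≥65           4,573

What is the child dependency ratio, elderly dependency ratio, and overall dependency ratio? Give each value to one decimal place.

0–14: 7,864 + 6,651 + 6,254 = 20,769
15–64: 3,782 + 5,067 + 4,292 + 3,258 + 3,935 + 4,510 + 3,354 + 3,592 + 3,867 + 4,719 = 40,376
65+: 4,573
Youth dependency ratio = 20,769 / 40,376 × 100 = 51.4
Old-age dependency ratio = 4,573 / 40,376 × 100 = 11.3
Total dependency ratio = (20,769 + 4,573) / 40,376 × 100 = 25,342 / 40,376 × 100 = 62.8

Youth dependency ratio: 51.4
Old-age dependency ratio: 11.3
Total dependency ratio: 62.8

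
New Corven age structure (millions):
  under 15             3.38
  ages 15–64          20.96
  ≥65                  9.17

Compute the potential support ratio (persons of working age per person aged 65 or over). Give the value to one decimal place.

Potential support ratio = 20.96 / 9.17 = 2.3

Potential support ratio: 2.3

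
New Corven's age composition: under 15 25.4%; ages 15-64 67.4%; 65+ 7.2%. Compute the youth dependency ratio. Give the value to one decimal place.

Youth dependency ratio = 25.4 / 67.4 × 100 = 37.7

Youth dependency ratio: 37.7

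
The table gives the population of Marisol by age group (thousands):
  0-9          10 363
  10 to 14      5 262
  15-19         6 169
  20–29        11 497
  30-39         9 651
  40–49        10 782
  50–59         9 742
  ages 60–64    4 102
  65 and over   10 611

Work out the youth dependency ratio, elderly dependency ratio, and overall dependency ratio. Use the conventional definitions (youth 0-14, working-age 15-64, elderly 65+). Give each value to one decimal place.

0–14: 10 363 + 5 262 = 15 625
15–64: 6 169 + 11 497 + 9 651 + 10 782 + 9 742 + 4 102 = 51 943
65+: 10 611
Youth dependency ratio = 15 625 / 51 943 × 100 = 30.1
Old-age dependency ratio = 10 611 / 51 943 × 100 = 20.4
Total dependency ratio = (15 625 + 10 611) / 51 943 × 100 = 26 236 / 51 943 × 100 = 50.5

Youth dependency ratio: 30.1
Old-age dependency ratio: 20.4
Total dependency ratio: 50.5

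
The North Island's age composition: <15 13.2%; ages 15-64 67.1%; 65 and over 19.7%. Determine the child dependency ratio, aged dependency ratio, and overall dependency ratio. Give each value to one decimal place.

Youth dependency ratio: 19.7
Old-age dependency ratio: 29.4
Total dependency ratio: 49.0

Youth dependency ratio = 13.2 / 67.1 × 100 = 19.7
Old-age dependency ratio = 19.7 / 67.1 × 100 = 29.4
Total dependency ratio = (13.2 + 19.7) / 67.1 × 100 = 32.9 / 67.1 × 100 = 49.0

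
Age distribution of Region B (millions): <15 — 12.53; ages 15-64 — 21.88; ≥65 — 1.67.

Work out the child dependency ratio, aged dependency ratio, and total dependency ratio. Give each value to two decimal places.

Youth dependency ratio: 57.27
Old-age dependency ratio: 7.63
Total dependency ratio: 64.90

Youth dependency ratio = 12.53 / 21.88 × 100 = 57.27
Old-age dependency ratio = 1.67 / 21.88 × 100 = 7.63
Total dependency ratio = (12.53 + 1.67) / 21.88 × 100 = 14.20 / 21.88 × 100 = 64.90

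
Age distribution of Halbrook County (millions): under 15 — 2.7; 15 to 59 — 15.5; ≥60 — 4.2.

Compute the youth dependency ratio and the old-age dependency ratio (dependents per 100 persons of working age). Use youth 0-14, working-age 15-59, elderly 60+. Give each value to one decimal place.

Youth dependency ratio = 2.7 / 15.5 × 100 = 17.4
Old-age dependency ratio = 4.2 / 15.5 × 100 = 27.1

Youth dependency ratio: 17.4
Old-age dependency ratio: 27.1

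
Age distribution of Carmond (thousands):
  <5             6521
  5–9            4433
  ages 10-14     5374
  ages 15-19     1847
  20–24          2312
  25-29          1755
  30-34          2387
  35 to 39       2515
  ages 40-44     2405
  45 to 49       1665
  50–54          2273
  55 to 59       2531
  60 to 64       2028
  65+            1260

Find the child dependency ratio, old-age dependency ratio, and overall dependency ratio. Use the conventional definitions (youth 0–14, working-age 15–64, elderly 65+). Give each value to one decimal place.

Youth dependency ratio: 75.2
Old-age dependency ratio: 5.8
Total dependency ratio: 81.0

0–14: 6521 + 4433 + 5374 = 16328
15–64: 1847 + 2312 + 1755 + 2387 + 2515 + 2405 + 1665 + 2273 + 2531 + 2028 = 21718
65+: 1260
Youth dependency ratio = 16328 / 21718 × 100 = 75.2
Old-age dependency ratio = 1260 / 21718 × 100 = 5.8
Total dependency ratio = (16328 + 1260) / 21718 × 100 = 17588 / 21718 × 100 = 81.0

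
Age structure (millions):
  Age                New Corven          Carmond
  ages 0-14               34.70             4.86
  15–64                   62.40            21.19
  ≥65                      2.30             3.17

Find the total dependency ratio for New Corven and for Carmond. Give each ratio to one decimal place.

New Corven: (34.70 + 2.30) / 62.40 × 100 = 37.00 / 62.40 × 100 = 59.3
Carmond: (4.86 + 3.17) / 21.19 × 100 = 8.03 / 21.19 × 100 = 37.9

New Corven: 59.3
Carmond: 37.9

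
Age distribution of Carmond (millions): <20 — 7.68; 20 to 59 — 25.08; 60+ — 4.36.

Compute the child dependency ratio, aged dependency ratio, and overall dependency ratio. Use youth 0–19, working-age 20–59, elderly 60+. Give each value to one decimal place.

Youth dependency ratio: 30.6
Old-age dependency ratio: 17.4
Total dependency ratio: 48.0

Youth dependency ratio = 7.68 / 25.08 × 100 = 30.6
Old-age dependency ratio = 4.36 / 25.08 × 100 = 17.4
Total dependency ratio = (7.68 + 4.36) / 25.08 × 100 = 12.04 / 25.08 × 100 = 48.0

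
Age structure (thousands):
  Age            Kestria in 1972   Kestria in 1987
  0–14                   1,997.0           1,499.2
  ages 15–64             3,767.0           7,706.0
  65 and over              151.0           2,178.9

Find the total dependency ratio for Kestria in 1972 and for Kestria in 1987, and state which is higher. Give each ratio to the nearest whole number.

Kestria in 1972: (1,997.0 + 151.0) / 3,767.0 × 100 = 2,148.0 / 3,767.0 × 100 = 57
Kestria in 1987: (1,499.2 + 2,178.9) / 7,706.0 × 100 = 3,678.1 / 7,706.0 × 100 = 48

Kestria in 1972: 57
Kestria in 1987: 48
Higher: Kestria in 1972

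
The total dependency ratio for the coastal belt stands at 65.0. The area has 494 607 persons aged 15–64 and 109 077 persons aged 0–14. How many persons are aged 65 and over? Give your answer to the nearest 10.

Aged 65 and over: 212 420

Total dependency ratio = (youth + elderly) / working-age × 100
65.0 = (109 077 + E) / 494 607 × 100
⇒ 212 420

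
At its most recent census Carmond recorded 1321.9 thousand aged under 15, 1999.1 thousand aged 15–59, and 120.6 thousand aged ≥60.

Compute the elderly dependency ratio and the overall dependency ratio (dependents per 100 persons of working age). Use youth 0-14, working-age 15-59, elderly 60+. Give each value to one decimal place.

Old-age dependency ratio = 120.6 / 1999.1 × 100 = 6.0
Total dependency ratio = (1321.9 + 120.6) / 1999.1 × 100 = 1442.5 / 1999.1 × 100 = 72.2

Old-age dependency ratio: 6.0
Total dependency ratio: 72.2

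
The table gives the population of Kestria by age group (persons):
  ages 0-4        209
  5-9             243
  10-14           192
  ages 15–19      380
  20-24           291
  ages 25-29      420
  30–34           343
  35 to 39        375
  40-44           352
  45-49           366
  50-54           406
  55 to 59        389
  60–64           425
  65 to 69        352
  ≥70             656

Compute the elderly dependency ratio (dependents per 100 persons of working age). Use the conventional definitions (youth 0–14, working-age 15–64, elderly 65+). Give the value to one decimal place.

0–14: 209 + 243 + 192 = 644
15–64: 380 + 291 + 420 + 343 + 375 + 352 + 366 + 406 + 389 + 425 = 3 747
65+: 352 + 656 = 1 008
Old-age dependency ratio = 1 008 / 3 747 × 100 = 26.9

Old-age dependency ratio: 26.9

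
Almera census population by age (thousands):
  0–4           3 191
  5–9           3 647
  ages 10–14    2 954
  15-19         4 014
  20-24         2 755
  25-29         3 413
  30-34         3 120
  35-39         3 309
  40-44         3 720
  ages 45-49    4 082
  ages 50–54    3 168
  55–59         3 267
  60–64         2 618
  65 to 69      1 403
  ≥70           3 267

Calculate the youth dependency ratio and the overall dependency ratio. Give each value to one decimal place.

Youth dependency ratio: 29.3
Total dependency ratio: 43.2

0–14: 3 191 + 3 647 + 2 954 = 9 792
15–64: 4 014 + 2 755 + 3 413 + 3 120 + 3 309 + 3 720 + 4 082 + 3 168 + 3 267 + 2 618 = 33 466
65+: 1 403 + 3 267 = 4 670
Youth dependency ratio = 9 792 / 33 466 × 100 = 29.3
Total dependency ratio = (9 792 + 4 670) / 33 466 × 100 = 14 462 / 33 466 × 100 = 43.2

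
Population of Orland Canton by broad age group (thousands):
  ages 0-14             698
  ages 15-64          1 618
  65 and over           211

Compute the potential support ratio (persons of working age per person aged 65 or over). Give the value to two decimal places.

Potential support ratio: 7.67

Potential support ratio = 1 618 / 211 = 7.67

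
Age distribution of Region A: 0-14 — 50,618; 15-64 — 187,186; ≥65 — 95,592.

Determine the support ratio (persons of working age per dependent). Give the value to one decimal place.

Support ratio = 187,186 / (50,618 + 95,592) = 187,186 / 146,210 = 1.3

Support ratio: 1.3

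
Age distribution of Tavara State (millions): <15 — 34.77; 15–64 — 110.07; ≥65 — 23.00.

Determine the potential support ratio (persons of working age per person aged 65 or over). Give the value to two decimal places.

Potential support ratio: 4.79

Potential support ratio = 110.07 / 23.00 = 4.79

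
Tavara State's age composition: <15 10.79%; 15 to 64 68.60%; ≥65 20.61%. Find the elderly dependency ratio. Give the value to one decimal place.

Old-age dependency ratio = 20.61 / 68.60 × 100 = 30.0

Old-age dependency ratio: 30.0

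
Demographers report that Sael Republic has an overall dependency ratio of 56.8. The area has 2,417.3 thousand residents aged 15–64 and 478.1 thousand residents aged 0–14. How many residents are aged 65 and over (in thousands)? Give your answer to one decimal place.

Aged 65 and over: 894.9

Total dependency ratio = (youth + elderly) / working-age × 100
56.8 = (478.1 + E) / 2,417.3 × 100
⇒ 894.9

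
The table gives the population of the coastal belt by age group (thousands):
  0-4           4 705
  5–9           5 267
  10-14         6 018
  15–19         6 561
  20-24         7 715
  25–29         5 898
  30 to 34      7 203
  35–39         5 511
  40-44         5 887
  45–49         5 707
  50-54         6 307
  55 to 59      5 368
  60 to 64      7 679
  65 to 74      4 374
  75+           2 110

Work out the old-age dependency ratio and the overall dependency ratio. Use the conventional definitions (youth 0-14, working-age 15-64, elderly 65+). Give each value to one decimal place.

0–14: 4 705 + 5 267 + 6 018 = 15 990
15–64: 6 561 + 7 715 + 5 898 + 7 203 + 5 511 + 5 887 + 5 707 + 6 307 + 5 368 + 7 679 = 63 836
65+: 4 374 + 2 110 = 6 484
Old-age dependency ratio = 6 484 / 63 836 × 100 = 10.2
Total dependency ratio = (15 990 + 6 484) / 63 836 × 100 = 22 474 / 63 836 × 100 = 35.2

Old-age dependency ratio: 10.2
Total dependency ratio: 35.2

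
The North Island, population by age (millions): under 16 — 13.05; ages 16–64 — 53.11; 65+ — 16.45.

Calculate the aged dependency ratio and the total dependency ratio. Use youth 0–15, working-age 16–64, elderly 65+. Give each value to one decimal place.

Old-age dependency ratio: 31.0
Total dependency ratio: 55.5

Old-age dependency ratio = 16.45 / 53.11 × 100 = 31.0
Total dependency ratio = (13.05 + 16.45) / 53.11 × 100 = 29.50 / 53.11 × 100 = 55.5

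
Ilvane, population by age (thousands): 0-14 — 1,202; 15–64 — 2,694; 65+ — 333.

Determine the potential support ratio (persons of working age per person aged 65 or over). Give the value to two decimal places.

Potential support ratio: 8.09

Potential support ratio = 2,694 / 333 = 8.09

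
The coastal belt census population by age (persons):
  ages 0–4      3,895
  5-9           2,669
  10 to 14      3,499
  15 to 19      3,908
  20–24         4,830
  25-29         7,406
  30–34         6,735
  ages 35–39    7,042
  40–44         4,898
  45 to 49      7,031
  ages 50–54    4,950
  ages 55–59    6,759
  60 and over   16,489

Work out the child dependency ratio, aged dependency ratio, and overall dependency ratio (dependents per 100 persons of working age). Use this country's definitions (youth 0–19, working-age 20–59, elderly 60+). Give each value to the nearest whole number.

Youth dependency ratio: 28
Old-age dependency ratio: 33
Total dependency ratio: 61

0–19: 3,895 + 2,669 + 3,499 + 3,908 = 13,971
20–59: 4,830 + 7,406 + 6,735 + 7,042 + 4,898 + 7,031 + 4,950 + 6,759 = 49,651
60+: 16,489
Youth dependency ratio = 13,971 / 49,651 × 100 = 28
Old-age dependency ratio = 16,489 / 49,651 × 100 = 33
Total dependency ratio = (13,971 + 16,489) / 49,651 × 100 = 30,460 / 49,651 × 100 = 61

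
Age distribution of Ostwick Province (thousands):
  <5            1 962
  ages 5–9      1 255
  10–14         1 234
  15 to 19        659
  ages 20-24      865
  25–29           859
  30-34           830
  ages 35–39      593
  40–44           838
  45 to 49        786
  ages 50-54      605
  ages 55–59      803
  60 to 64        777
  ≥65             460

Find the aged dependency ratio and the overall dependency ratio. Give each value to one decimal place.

Old-age dependency ratio: 6.0
Total dependency ratio: 64.5

0–14: 1 962 + 1 255 + 1 234 = 4 451
15–64: 659 + 865 + 859 + 830 + 593 + 838 + 786 + 605 + 803 + 777 = 7 615
65+: 460
Old-age dependency ratio = 460 / 7 615 × 100 = 6.0
Total dependency ratio = (4 451 + 460) / 7 615 × 100 = 4 911 / 7 615 × 100 = 64.5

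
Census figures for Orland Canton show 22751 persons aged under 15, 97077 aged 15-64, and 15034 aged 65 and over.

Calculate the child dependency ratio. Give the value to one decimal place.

Youth dependency ratio: 23.4

Youth dependency ratio = 22751 / 97077 × 100 = 23.4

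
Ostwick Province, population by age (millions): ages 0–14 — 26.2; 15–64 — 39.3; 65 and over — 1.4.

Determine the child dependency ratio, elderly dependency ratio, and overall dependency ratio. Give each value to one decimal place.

Youth dependency ratio = 26.2 / 39.3 × 100 = 66.7
Old-age dependency ratio = 1.4 / 39.3 × 100 = 3.6
Total dependency ratio = (26.2 + 1.4) / 39.3 × 100 = 27.6 / 39.3 × 100 = 70.2

Youth dependency ratio: 66.7
Old-age dependency ratio: 3.6
Total dependency ratio: 70.2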